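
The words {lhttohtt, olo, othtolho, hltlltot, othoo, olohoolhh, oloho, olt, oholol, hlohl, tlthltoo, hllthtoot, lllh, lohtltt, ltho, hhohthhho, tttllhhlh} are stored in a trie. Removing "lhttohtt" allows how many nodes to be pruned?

7

After clearing the end-marker at "lhttohtt", prune upward until reaching a node still needed by another word.
The suffix "httohtt" (7 nodes) is used only by "lhttohtt"; the node for "l" still has the child "l", so pruning stops there.
Nodes removed: 7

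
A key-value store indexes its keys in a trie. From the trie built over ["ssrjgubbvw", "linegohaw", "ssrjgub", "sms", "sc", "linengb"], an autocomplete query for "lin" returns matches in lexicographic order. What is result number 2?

linengb

Words with prefix "lin", in lexicographic order: "linegohaw", "linengb"
Position 2: linengb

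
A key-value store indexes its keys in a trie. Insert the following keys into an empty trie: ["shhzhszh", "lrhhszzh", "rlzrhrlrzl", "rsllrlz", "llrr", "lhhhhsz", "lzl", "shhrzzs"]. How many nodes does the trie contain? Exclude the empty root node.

For each word, the new-node count is its length minus the longest prefix already in the trie:
  "shhzhszh" → 8 new (s, h, h, z, h, s, z, h)
  "lrhhszzh" → 8 new (l, r, h, h, s, z, z, h)
  "rlzrhrlrzl" → 10 new (r, l, z, r, h, r, l, r, z, l)
  "rsllrlz" → prefix "r" already present; 6 new (s, l, l, r, l, z)
  "llrr" → prefix "l" already present; 3 new (l, r, r)
  "lhhhhsz" → prefix "l" already present; 6 new (h, h, h, h, s, z)
  "lzl" → prefix "l" already present; 2 new (z, l)
  "shhrzzs" → prefix "shh" already present; 4 new (r, z, z, s)
Total nodes = 8 + 8 + 10 + 6 + 3 + 6 + 2 + 4 = 47

47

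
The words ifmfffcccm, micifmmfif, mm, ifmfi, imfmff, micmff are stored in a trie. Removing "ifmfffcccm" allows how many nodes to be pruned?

A node on "ifmfffcccm"'s path can go only if nothing else ends at it or branches off below it.
The suffix "ffcccm" (6 nodes) is used only by "ifmfffcccm"; the node for "ifmf" still has the child "i", so pruning stops there.
Nodes removed: 6

6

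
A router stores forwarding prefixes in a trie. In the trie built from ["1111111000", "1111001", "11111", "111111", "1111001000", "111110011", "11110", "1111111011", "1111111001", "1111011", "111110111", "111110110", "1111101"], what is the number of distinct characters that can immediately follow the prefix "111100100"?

1

Follow the path "111100100" to its node, then look at its outgoing edges.
Distinct next characters after "111100100": 0.
That node has 1 child edge.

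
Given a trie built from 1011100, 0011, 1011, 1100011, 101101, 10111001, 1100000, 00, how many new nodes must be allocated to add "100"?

1

Walking "100" from the root, the first 2 characters ("10") follow existing edges; "0" is the first miss.
So 3 − 2 = 1 new nodes.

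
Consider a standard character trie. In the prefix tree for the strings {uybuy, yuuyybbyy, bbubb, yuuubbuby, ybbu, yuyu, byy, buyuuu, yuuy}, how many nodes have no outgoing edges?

8

A leaf is a node with no children — equivalently, the end of a word that is not a proper prefix of any other stored word.
Those words: "bbubb", "buyuuu", "byy", "uybuy", "ybbu", "yuuubbuby", "yuuyybbyy", "yuyu"
Leaf count: 8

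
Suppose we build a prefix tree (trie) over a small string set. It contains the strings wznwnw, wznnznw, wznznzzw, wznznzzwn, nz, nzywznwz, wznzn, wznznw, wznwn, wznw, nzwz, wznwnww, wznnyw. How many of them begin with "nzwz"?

1

Walk to "nzwz"; the words in its subtree are exactly those with that prefix.
Words under "nzwz": nzwz
Count: 1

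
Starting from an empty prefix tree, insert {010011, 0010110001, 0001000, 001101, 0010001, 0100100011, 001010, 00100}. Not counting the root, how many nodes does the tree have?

Count nodes per top-level branch (shared prefixes stored once):
  '0'-branch (0001000, 00100, 0010001, 001010, 0010110001, 001101, 0100100011, 010011): 32 nodes
Sum: 32

32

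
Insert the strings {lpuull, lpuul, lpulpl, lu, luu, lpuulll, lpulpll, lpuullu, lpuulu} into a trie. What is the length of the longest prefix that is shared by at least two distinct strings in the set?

Equivalently: take the maximum, over all pairs, of their longest common prefix length.
e.g. "lpulpl" and "lpulpll" share the prefix "lpulpl" of length 6; no pair shares a longer one.
Longest shared-prefix length: 6

6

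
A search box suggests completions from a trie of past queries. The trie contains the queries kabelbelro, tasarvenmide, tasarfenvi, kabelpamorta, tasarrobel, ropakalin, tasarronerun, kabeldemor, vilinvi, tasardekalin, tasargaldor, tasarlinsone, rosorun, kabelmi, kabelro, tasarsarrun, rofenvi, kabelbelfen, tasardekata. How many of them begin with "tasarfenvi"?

Filter for entries beginning with "tasarfenvi":
Words under "tasarfenvi": tasarfenvi
Count: 1

1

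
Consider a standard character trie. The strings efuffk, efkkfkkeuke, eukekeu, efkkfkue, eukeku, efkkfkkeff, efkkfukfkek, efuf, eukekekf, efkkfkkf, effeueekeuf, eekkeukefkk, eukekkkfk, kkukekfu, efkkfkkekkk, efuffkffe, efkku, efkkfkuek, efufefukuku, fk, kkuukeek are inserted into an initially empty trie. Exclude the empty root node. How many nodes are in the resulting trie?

88

Trace insertions, counting only characters that open a new branch:
  "efuffk" → 6 new (e, f, u, f, f, k)
  "efkkfkkeuke" → prefix "ef" already present; 9 new (k, k, f, k, k, e, u, k, e)
  "eukekeu" → prefix "e" already present; 6 new (u, k, e, k, e, u)
  "efkkfkue" → prefix "efkkfk" already present; 2 new (u, e)
  "eukeku" → prefix "eukek" already present; 1 new (u)
  "efkkfkkeff" → prefix "efkkfkke" already present; 2 new (f, f)
  "efkkfukfkek" → prefix "efkkf" already present; 6 new (u, k, f, k, e, k)
  "efuf" → prefix "efuf" already present; 0 new (none)
  "eukekekf" → prefix "eukeke" already present; 2 new (k, f)
  "efkkfkkf" → prefix "efkkfkk" already present; 1 new (f)
  "effeueekeuf" → prefix "ef" already present; 9 new (f, e, u, e, e, k, e, u, f)
  "eekkeukefkk" → prefix "e" already present; 10 new (e, k, k, e, u, k, e, f, k, k)
  "eukekkkfk" → prefix "eukek" already present; 4 new (k, k, f, k)
  "kkukekfu" → 8 new (k, k, u, k, e, k, f, u)
  "efkkfkkekkk" → prefix "efkkfkke" already present; 3 new (k, k, k)
  "efuffkffe" → prefix "efuffk" already present; 3 new (f, f, e)
  "efkku" → prefix "efkk" already present; 1 new (u)
  "efkkfkuek" → prefix "efkkfkue" already present; 1 new (k)
  "efufefukuku" → prefix "efuf" already present; 7 new (e, f, u, k, u, k, u)
  "fk" → 2 new (f, k)
  "kkuukeek" → prefix "kku" already present; 5 new (u, k, e, e, k)
Total nodes = 6 + 9 + 6 + 2 + 1 + 2 + 6 + 0 + 2 + 1 + 9 + 10 + 4 + 8 + 3 + 3 + 1 + 1 + 7 + 2 + 5 = 88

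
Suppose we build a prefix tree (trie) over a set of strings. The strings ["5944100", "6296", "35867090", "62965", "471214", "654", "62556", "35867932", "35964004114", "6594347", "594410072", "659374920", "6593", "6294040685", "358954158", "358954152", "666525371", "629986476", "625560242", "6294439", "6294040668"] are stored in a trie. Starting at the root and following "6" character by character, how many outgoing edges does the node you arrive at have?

Walk "6" from the root, arriving at one node.
Distinct next characters after "6": 2, 5, 6.
That node has 3 child edges.

3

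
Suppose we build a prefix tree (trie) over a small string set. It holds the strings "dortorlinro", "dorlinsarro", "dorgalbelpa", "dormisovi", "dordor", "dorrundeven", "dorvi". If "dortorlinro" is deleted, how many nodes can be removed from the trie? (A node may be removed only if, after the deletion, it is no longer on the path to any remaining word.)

8

A node on "dortorlinro"'s path can go only if nothing else ends at it or branches off below it.
The suffix "torlinro" (8 nodes) is used only by "dortorlinro"; the node for "dor" still has the child "l", so pruning stops there.
Nodes removed: 8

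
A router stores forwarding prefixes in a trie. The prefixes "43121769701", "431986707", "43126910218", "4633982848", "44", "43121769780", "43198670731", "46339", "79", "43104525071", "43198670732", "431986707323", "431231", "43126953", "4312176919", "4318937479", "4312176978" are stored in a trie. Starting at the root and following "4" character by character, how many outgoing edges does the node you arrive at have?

Follow the path "4" to its node, then look at its outgoing edges.
Characters that immediately follow "4" among the stored strings: {3, 4, 6}.
That node has 3 child edges.

3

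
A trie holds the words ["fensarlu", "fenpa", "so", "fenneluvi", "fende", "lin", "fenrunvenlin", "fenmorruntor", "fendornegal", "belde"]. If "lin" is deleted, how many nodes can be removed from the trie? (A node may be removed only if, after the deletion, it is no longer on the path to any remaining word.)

3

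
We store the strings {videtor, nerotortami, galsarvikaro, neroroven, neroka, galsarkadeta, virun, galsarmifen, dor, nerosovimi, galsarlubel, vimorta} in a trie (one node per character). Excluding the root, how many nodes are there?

70

Count nodes per top-level branch (shared prefixes stored once):
  'd'-branch (dor): 3 nodes
  'g'-branch (galsarkadeta, galsarlubel, galsarmifen, galsarvikaro): 28 nodes
  'n'-branch (neroka, neroroven, nerosovimi, nerotortami): 24 nodes
  'v'-branch (videtor, vimorta, virun): 15 nodes
Sum: 70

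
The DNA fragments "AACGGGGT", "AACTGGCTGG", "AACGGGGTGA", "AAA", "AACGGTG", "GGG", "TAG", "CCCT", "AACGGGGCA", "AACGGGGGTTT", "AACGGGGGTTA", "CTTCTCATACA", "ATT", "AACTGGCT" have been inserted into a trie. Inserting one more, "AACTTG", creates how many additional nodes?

2

Walking "AACTTG" from the root, the first 4 characters ("AACT") follow existing edges; "T" is the first miss.
New nodes needed: |"AACTTG"| − 4 = 6 − 4 = 2.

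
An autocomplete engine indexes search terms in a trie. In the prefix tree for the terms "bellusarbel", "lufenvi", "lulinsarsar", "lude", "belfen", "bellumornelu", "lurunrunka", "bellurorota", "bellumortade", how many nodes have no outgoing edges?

9

Leaves are exactly the stored words that no other stored word extends.
Those words: "belfen", "bellumornelu", "bellumortade", "bellurorota", "bellusarbel", "lude", "lufenvi", "lulinsarsar", "lurunrunka"
Leaf count: 9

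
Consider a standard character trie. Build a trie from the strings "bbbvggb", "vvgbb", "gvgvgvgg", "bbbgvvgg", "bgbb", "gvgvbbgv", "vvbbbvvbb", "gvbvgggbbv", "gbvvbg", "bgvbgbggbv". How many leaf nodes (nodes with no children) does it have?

10

Leaves are exactly the stored words that no other stored word extends.
Those words: "bbbgvvgg", "bbbvggb", "bgbb", "bgvbgbggbv", "gbvvbg", "gvbvgggbbv", "gvgvbbgv", "gvgvgvgg", "vvbbbvvbb", "vvgbb"
Leaf count: 10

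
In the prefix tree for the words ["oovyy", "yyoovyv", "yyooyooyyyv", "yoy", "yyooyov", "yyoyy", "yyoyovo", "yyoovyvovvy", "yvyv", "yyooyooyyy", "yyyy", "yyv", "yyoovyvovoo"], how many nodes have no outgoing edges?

11

Leaves are exactly the stored words that no other stored word extends.
Those words: "oovyy", "yoy", "yvyv", "yyoovyvovoo", "yyoovyvovvy", "yyooyooyyyv", "yyooyov", "yyoyovo", "yyoyy", "yyv", "yyyy"
Leaf count: 11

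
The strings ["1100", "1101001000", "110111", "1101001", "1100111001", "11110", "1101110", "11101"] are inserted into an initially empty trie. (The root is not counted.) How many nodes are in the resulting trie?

25

Count nodes per top-level branch (shared prefixes stored once):
  '1'-branch (1100, 1100111001, 1101001, 1101001000, 110111, 1101110, 11101, 11110): 25 nodes
Sum: 25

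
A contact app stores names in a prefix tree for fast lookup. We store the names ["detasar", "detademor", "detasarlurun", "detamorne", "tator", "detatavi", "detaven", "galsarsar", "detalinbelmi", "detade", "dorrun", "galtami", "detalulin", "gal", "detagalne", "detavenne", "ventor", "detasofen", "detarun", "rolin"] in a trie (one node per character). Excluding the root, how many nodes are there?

89

Count nodes per top-level branch (shared prefixes stored once):
  'd'-branch (detade, detademor, detagalne, detalinbelmi, detalulin, detamorne, detarun, detasar, detasarlurun, detasofen, detatavi, detaven, detavenne, dorrun): 60 nodes
  'g'-branch (gal, galsarsar, galtami): 13 nodes
  'r'-branch (rolin): 5 nodes
  't'-branch (tator): 5 nodes
  'v'-branch (ventor): 6 nodes
Sum: 89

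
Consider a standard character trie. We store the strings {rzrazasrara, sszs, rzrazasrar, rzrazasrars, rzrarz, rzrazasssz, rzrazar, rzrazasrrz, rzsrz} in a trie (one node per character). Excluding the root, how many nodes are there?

For each word, the new-node count is its length minus the longest prefix already in the trie:
  "rzrazasrara" → 11 new (r, z, r, a, z, a, s, r, a, r, a)
  "sszs" → 4 new (s, s, z, s)
  "rzrazasrar" → prefix "rzrazasrar" already present; 0 new (none)
  "rzrazasrars" → prefix "rzrazasrar" already present; 1 new (s)
  "rzrarz" → prefix "rzra" already present; 2 new (r, z)
  "rzrazasssz" → prefix "rzrazas" already present; 3 new (s, s, z)
  "rzrazar" → prefix "rzraza" already present; 1 new (r)
  "rzrazasrrz" → prefix "rzrazasr" already present; 2 new (r, z)
  "rzsrz" → prefix "rz" already present; 3 new (s, r, z)
Total nodes = 11 + 4 + 0 + 1 + 2 + 3 + 1 + 2 + 3 = 27

27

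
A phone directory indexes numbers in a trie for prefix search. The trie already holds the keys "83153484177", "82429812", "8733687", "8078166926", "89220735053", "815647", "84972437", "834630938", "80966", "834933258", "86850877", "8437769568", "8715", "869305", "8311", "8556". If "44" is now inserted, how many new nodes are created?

2

"44" shares no prefix with any stored word, so all 2 characters open new nodes.
2 − 0 = 2 new nodes.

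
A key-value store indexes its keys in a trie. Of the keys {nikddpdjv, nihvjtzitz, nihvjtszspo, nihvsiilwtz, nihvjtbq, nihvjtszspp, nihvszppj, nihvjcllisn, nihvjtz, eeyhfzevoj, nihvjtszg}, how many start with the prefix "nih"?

9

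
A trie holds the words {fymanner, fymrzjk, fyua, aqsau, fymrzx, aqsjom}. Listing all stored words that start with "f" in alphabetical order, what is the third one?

fymrzx

DFS of the "f" subtree visits, in order: "fymanner", "fymrzjk", "fymrzx", "fyua"
The 3rd is fymrzx.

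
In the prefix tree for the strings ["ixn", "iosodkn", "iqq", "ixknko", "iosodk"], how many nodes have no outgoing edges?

4

Leaves are exactly the stored words that no other stored word extends.
Those words: "iosodkn", "iqq", "ixknko", "ixn"
Leaf count: 4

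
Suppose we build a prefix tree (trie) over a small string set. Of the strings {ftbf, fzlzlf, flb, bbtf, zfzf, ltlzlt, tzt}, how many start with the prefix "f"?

3

Walk to "f"; the words in its subtree are exactly those with that prefix.
Words under "f": flb, ftbf, fzlzlf
Count: 3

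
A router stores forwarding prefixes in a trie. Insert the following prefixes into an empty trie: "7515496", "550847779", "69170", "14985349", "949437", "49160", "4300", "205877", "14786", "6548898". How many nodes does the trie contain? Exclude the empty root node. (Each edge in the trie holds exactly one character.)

58

Count nodes per top-level branch (shared prefixes stored once):
  '1'-branch (14786, 14985349): 11 nodes
  '2'-branch (205877): 6 nodes
  '4'-branch (4300, 49160): 8 nodes
  '5'-branch (550847779): 9 nodes
  '6'-branch (6548898, 69170): 11 nodes
  '7'-branch (7515496): 7 nodes
  '9'-branch (949437): 6 nodes
Sum: 58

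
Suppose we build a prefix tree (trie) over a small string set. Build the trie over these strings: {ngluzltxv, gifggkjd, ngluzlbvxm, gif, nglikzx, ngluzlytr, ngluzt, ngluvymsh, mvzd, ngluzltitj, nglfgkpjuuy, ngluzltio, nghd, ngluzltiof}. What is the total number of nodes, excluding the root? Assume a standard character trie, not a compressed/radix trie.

53

For each word, the new-node count is its length minus the longest prefix already in the trie:
  "ngluzltxv" → 9 new (n, g, l, u, z, l, t, x, v)
  "gifggkjd" → 8 new (g, i, f, g, g, k, j, d)
  "ngluzlbvxm" → prefix "ngluzl" already present; 4 new (b, v, x, m)
  "gif" → prefix "gif" already present; 0 new (none)
  "nglikzx" → prefix "ngl" already present; 4 new (i, k, z, x)
  "ngluzlytr" → prefix "ngluzl" already present; 3 new (y, t, r)
  "ngluzt" → prefix "ngluz" already present; 1 new (t)
  "ngluvymsh" → prefix "nglu" already present; 5 new (v, y, m, s, h)
  "mvzd" → 4 new (m, v, z, d)
  "ngluzltitj" → prefix "ngluzlt" already present; 3 new (i, t, j)
  "nglfgkpjuuy" → prefix "ngl" already present; 8 new (f, g, k, p, j, u, u, y)
  "ngluzltio" → prefix "ngluzlti" already present; 1 new (o)
  "nghd" → prefix "ng" already present; 2 new (h, d)
  "ngluzltiof" → prefix "ngluzltio" already present; 1 new (f)
Total nodes = 9 + 8 + 4 + 0 + 4 + 3 + 1 + 5 + 4 + 3 + 8 + 1 + 2 + 1 = 53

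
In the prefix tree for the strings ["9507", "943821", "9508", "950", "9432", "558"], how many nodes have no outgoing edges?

A leaf is a node with no children — equivalently, the end of a word that is not a proper prefix of any other stored word.
Those words: "558", "9432", "943821", "9507", "9508"
Leaf count: 5

5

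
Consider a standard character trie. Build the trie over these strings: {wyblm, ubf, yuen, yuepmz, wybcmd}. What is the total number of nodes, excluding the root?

18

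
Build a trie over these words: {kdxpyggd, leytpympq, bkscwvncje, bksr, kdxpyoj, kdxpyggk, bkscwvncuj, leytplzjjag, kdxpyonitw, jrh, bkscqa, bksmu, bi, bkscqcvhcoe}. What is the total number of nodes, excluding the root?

57

Trace insertions, counting only characters that open a new branch:
  "kdxpyggd" → 8 new (k, d, x, p, y, g, g, d)
  "leytpympq" → 9 new (l, e, y, t, p, y, m, p, q)
  "bkscwvncje" → 10 new (b, k, s, c, w, v, n, c, j, e)
  "bksr" → prefix "bks" already present; 1 new (r)
  "kdxpyoj" → prefix "kdxpy" already present; 2 new (o, j)
  "kdxpyggk" → prefix "kdxpygg" already present; 1 new (k)
  "bkscwvncuj" → prefix "bkscwvnc" already present; 2 new (u, j)
  "leytplzjjag" → prefix "leytp" already present; 6 new (l, z, j, j, a, g)
  "kdxpyonitw" → prefix "kdxpyo" already present; 4 new (n, i, t, w)
  "jrh" → 3 new (j, r, h)
  "bkscqa" → prefix "bksc" already present; 2 new (q, a)
  "bksmu" → prefix "bks" already present; 2 new (m, u)
  "bi" → prefix "b" already present; 1 new (i)
  "bkscqcvhcoe" → prefix "bkscq" already present; 6 new (c, v, h, c, o, e)
Total nodes = 8 + 9 + 10 + 1 + 2 + 1 + 2 + 6 + 4 + 3 + 2 + 2 + 1 + 6 = 57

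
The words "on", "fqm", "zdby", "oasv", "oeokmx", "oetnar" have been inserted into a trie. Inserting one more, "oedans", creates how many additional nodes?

Walking "oedans" from the root, the first 2 characters ("oe") follow existing edges; "d" is the first miss.
New nodes needed: |"oedans"| − 2 = 6 − 2 = 4.

4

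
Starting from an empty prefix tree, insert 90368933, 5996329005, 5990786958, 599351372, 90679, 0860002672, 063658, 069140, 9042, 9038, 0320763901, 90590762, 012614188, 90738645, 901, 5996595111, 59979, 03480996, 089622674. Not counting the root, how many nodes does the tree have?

107

Insert word by word; a character creates a node only if that edge doesn't already exist:
  "90368933" → 8 new (9, 0, 3, 6, 8, 9, 3, 3)
  "5996329005" → 10 new (5, 9, 9, 6, 3, 2, 9, 0, 0, 5)
  "5990786958" → prefix "599" already present; 7 new (0, 7, 8, 6, 9, 5, 8)
  "599351372" → prefix "599" already present; 6 new (3, 5, 1, 3, 7, 2)
  "90679" → prefix "90" already present; 3 new (6, 7, 9)
  "0860002672" → 10 new (0, 8, 6, 0, 0, 0, 2, 6, 7, 2)
  "063658" → prefix "0" already present; 5 new (6, 3, 6, 5, 8)
  "069140" → prefix "06" already present; 4 new (9, 1, 4, 0)
  "9042" → prefix "90" already present; 2 new (4, 2)
  "9038" → prefix "903" already present; 1 new (8)
  "0320763901" → prefix "0" already present; 9 new (3, 2, 0, 7, 6, 3, 9, 0, 1)
  "90590762" → prefix "90" already present; 6 new (5, 9, 0, 7, 6, 2)
  "012614188" → prefix "0" already present; 8 new (1, 2, 6, 1, 4, 1, 8, 8)
  "90738645" → prefix "90" already present; 6 new (7, 3, 8, 6, 4, 5)
  "901" → prefix "90" already present; 1 new (1)
  "5996595111" → prefix "5996" already present; 6 new (5, 9, 5, 1, 1, 1)
  "59979" → prefix "599" already present; 2 new (7, 9)
  "03480996" → prefix "03" already present; 6 new (4, 8, 0, 9, 9, 6)
  "089622674" → prefix "08" already present; 7 new (9, 6, 2, 2, 6, 7, 4)
Total nodes = 8 + 10 + 7 + 6 + 3 + 10 + 5 + 4 + 2 + 1 + 9 + 6 + 8 + 6 + 1 + 6 + 2 + 6 + 7 = 107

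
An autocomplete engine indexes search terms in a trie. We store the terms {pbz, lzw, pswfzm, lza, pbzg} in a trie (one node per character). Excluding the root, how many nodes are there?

13

For each word, the new-node count is its length minus the longest prefix already in the trie:
  "pbz" → 3 new (p, b, z)
  "lzw" → 3 new (l, z, w)
  "pswfzm" → prefix "p" already present; 5 new (s, w, f, z, m)
  "lza" → prefix "lz" already present; 1 new (a)
  "pbzg" → prefix "pbz" already present; 1 new (g)
Total nodes = 3 + 3 + 5 + 1 + 1 = 13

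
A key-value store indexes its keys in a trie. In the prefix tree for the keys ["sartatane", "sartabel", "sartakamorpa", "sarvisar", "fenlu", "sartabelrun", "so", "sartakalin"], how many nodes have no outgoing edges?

7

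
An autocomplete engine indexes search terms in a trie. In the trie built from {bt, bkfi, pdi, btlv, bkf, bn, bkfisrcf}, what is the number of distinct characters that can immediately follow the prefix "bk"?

Follow the path "bk" to its node, then look at its outgoing edges.
Characters that immediately follow "bk" among the stored strings: {f}.
That node has 1 child edge.

1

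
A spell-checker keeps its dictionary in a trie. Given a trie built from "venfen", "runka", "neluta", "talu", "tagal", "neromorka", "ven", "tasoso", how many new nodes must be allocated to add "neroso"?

Walking "neroso" from the root, the first 4 characters ("nero") follow existing edges; "s" is the first miss.
New nodes needed: |"neroso"| − 4 = 6 − 4 = 2.

2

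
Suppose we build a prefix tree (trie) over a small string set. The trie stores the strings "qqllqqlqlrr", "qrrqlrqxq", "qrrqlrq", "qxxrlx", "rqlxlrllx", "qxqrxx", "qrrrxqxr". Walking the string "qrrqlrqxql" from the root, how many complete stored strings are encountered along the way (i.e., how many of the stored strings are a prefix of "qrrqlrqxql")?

Walk "qrrqlrqxql" from the root; an end-of-word marker is hit whenever a stored word is a prefix of "qrrqlrqxql".
Prefixes of the query that are stored words: "qrrqlrq", "qrrqlrqxq"
Count: 2

2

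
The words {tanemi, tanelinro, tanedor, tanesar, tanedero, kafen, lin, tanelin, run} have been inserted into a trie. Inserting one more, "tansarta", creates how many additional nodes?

Walking "tansarta" from the root, the first 3 characters ("tan") follow existing edges; "s" is the first miss.
New nodes needed: |"tansarta"| − 3 = 8 − 3 = 5.

5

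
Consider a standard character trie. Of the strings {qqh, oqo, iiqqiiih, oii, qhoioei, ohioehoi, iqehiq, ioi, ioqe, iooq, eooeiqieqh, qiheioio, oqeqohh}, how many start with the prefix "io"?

Traverse to the node for "io", then collect every word in that subtree.
Matches: "ioi", "iooq", "ioqe"
Count: 3

3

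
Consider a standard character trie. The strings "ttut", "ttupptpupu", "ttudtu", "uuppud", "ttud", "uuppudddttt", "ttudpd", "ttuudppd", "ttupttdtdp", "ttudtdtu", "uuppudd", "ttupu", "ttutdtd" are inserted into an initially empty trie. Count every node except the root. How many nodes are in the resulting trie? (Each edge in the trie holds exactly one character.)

45

Count nodes per top-level branch (shared prefixes stored once):
  't'-branch (ttud, ttudpd, ttudtdtu, ttudtu, ttupptpupu, ttupttdtdp, ttupu, ttut, ttutdtd, ttuudppd): 34 nodes
  'u'-branch (uuppud, uuppudd, uuppudddttt): 11 nodes
Sum: 45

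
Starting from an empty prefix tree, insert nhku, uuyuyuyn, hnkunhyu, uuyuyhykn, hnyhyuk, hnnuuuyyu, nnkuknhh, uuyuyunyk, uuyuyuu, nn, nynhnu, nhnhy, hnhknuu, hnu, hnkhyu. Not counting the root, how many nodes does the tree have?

Count nodes per top-level branch (shared prefixes stored once):
  'h'-branch (hnhknuu, hnkhyu, hnkunhyu, hnnuuuyyu, hnu, hnyhyuk): 29 nodes
  'n'-branch (nhku, nhnhy, nn, nnkuknhh, nynhnu): 19 nodes
  'u'-branch (uuyuyhykn, uuyuyunyk, uuyuyuu, uuyuyuyn): 16 nodes
Sum: 64

64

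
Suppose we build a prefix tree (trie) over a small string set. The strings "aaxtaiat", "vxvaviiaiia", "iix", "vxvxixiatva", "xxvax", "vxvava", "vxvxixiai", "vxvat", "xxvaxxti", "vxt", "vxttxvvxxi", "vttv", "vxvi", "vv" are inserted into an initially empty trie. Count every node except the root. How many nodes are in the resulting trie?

54

For each word, the new-node count is its length minus the longest prefix already in the trie:
  "aaxtaiat" → 8 new (a, a, x, t, a, i, a, t)
  "vxvaviiaiia" → 11 new (v, x, v, a, v, i, i, a, i, i, a)
  "iix" → 3 new (i, i, x)
  "vxvxixiatva" → prefix "vxv" already present; 8 new (x, i, x, i, a, t, v, a)
  "xxvax" → 5 new (x, x, v, a, x)
  "vxvava" → prefix "vxvav" already present; 1 new (a)
  "vxvxixiai" → prefix "vxvxixia" already present; 1 new (i)
  "vxvat" → prefix "vxva" already present; 1 new (t)
  "xxvaxxti" → prefix "xxvax" already present; 3 new (x, t, i)
  "vxt" → prefix "vx" already present; 1 new (t)
  "vxttxvvxxi" → prefix "vxt" already present; 7 new (t, x, v, v, x, x, i)
  "vttv" → prefix "v" already present; 3 new (t, t, v)
  "vxvi" → prefix "vxv" already present; 1 new (i)
  "vv" → prefix "v" already present; 1 new (v)
Total nodes = 8 + 11 + 3 + 8 + 5 + 1 + 1 + 1 + 3 + 1 + 7 + 3 + 1 + 1 = 54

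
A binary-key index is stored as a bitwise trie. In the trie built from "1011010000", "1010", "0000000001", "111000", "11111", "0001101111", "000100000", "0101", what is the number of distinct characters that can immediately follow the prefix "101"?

2

Walk "101" from the root, arriving at one node.
Distinct next characters after "101": 0, 1.
That node has 2 child edges.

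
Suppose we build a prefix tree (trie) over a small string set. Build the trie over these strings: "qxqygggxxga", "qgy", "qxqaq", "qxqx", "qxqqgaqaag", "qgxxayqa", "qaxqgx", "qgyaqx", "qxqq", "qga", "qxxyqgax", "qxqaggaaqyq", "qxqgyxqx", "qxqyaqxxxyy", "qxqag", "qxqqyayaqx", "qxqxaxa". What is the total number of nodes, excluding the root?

72

Count nodes per top-level branch (shared prefixes stored once):
  'q'-branch (qaxqgx, qga, qgxxayqa, qgy, qgyaqx, qxqag, qxqaggaaqyq, qxqaq, qxqgyxqx, qxqq, qxqqgaqaag, qxqqyayaqx, qxqx, qxqxaxa, qxqyaqxxxyy, qxqygggxxga, qxxyqgax): 72 nodes
Sum: 72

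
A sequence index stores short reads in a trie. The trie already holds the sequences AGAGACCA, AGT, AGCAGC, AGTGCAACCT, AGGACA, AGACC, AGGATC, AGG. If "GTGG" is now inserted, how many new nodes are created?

4

No existing word starts with "G", so every character of "GTGG" needs a new node.
4 − 0 = 4 new nodes.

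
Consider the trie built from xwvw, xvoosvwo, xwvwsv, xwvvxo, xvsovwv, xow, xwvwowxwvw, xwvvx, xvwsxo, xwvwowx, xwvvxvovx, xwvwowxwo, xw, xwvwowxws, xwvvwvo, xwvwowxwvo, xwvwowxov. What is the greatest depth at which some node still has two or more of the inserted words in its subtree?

9

The deepest shared node is where two words last agree before diverging.
e.g. "xwvwowxwvo" and "xwvwowxwvw" share the prefix "xwvwowxwv" of length 9; no pair shares a longer one.
Longest shared-prefix length: 9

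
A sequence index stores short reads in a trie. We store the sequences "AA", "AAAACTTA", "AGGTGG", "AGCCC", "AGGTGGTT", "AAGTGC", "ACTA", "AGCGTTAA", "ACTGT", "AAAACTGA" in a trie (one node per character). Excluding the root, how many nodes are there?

34

Trie structure (* marks end of a word):
(root)
└─ A
   ├─ A *
   │  ├─ A
   │  │  └─ A
   │  │     └─ C
   │  │        └─ T
   │  │           ├─ G
   │  │           │  └─ A *
   │  │           └─ T
   │  │              └─ A *
   │  └─ G
   │     └─ T
   │        └─ G
   │           └─ C *
   ├─ C
   │  └─ T
   │     ├─ A *
   │     └─ G
   │        └─ T *
   └─ G
      ├─ C
      │  ├─ C
      │  │  └─ C *
      │  └─ G
      │     └─ T
      │        └─ T
      │           └─ A
      │              └─ A *
      └─ G
         └─ T
            └─ G
               └─ G *
                  └─ T
                     └─ T *
Counting every labelled node above: 34.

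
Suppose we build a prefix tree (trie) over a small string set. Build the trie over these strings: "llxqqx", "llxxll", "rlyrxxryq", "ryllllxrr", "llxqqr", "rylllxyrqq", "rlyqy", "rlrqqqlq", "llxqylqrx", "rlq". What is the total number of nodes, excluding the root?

Trace insertions, counting only characters that open a new branch:
  "llxqqx" → 6 new (l, l, x, q, q, x)
  "llxxll" → prefix "llx" already present; 3 new (x, l, l)
  "rlyrxxryq" → 9 new (r, l, y, r, x, x, r, y, q)
  "ryllllxrr" → prefix "r" already present; 8 new (y, l, l, l, l, x, r, r)
  "llxqqr" → prefix "llxqq" already present; 1 new (r)
  "rylllxyrqq" → prefix "rylll" already present; 5 new (x, y, r, q, q)
  "rlyqy" → prefix "rly" already present; 2 new (q, y)
  "rlrqqqlq" → prefix "rl" already present; 6 new (r, q, q, q, l, q)
  "llxqylqrx" → prefix "llxq" already present; 5 new (y, l, q, r, x)
  "rlq" → prefix "rl" already present; 1 new (q)
Total nodes = 6 + 3 + 9 + 8 + 1 + 5 + 2 + 6 + 5 + 1 = 46

46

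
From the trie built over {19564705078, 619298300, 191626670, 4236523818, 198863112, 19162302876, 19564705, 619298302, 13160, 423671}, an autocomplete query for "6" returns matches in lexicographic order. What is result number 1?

619298300

DFS of the "6" subtree visits, in order: "619298300", "619298302"
Position 1: 619298300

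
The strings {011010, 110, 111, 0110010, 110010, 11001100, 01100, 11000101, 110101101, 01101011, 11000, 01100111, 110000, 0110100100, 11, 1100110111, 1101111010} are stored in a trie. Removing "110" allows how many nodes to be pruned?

A node on "110"'s path can go only if nothing else ends at it or branches off below it.
Every node on "110" is still needed (e.g. by "110010"), so nothing is freed.
Nodes removed: 0

0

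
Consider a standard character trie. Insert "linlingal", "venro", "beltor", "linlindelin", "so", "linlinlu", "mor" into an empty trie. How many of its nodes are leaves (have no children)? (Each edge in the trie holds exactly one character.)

7

A leaf is a node with no children — equivalently, the end of a word that is not a proper prefix of any other stored word.
Those words: "beltor", "linlindelin", "linlingal", "linlinlu", "mor", "so", "venro"
Leaf count: 7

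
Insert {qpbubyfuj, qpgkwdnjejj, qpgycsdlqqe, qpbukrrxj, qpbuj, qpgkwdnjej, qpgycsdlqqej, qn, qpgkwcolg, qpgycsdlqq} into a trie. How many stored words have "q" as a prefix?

10

Walk to "q"; the words in its subtree are exactly those with that prefix.
Matches: "qn", "qpbubyfuj", "qpbuj", "qpbukrrxj", "qpgkwcolg", "qpgkwdnjej", "qpgkwdnjejj", "qpgycsdlqq", "qpgycsdlqqe", "qpgycsdlqqej"
Count: 10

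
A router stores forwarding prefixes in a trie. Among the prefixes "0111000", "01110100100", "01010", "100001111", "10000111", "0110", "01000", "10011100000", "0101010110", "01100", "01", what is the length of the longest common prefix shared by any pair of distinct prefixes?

8

Look for the deepest trie node that still has at least two words in its subtree.
e.g. "10000111" and "100001111" share the prefix "10000111" of length 8; no pair shares a longer one.
Longest shared-prefix length: 8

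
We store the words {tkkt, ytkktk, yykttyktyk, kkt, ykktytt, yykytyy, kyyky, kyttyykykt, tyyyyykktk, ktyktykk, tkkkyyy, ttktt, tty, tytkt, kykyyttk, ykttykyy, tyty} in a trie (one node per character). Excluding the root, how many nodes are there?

85

Count nodes per top-level branch (shared prefixes stored once):
  'k'-branch (kkt, ktyktykk, kykyyttk, kyttyykykt, kyyky): 28 nodes
  't'-branch (tkkkyyy, tkkt, ttktt, tty, tytkt, tyty, tyyyyykktk): 26 nodes
  'y'-branch (ykktytt, ykttykyy, ytkktk, yykttyktyk, yykytyy): 31 nodes
Sum: 85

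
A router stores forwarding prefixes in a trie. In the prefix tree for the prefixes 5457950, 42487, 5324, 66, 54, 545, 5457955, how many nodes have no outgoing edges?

Leaves are exactly the stored words that no other stored word extends.
Those words: "42487", "5324", "5457950", "5457955", "66"
Leaf count: 5

5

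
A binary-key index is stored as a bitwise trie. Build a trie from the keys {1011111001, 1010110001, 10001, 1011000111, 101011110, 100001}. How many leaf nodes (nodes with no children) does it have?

6

Leaves are exactly the stored words that no other stored word extends.
Those words: "100001", "10001", "1010110001", "101011110", "1011000111", "1011111001"
Leaf count: 6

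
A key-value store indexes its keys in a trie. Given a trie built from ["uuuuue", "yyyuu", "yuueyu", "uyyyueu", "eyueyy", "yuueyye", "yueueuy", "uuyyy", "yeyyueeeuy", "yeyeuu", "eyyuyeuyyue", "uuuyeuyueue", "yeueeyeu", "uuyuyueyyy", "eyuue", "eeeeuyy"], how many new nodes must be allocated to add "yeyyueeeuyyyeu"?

Walking "yeyyueeeuyyyeu" from the root, the first 10 characters ("yeyyueeeuy") follow existing edges; "y" is the first miss.
So 14 − 10 = 4 new nodes.

4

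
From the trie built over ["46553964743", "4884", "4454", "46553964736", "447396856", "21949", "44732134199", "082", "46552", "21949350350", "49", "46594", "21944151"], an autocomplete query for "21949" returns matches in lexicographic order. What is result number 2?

DFS of the "21949" subtree visits, in order: "21949", "21949350350"
The 2nd is 21949350350.

21949350350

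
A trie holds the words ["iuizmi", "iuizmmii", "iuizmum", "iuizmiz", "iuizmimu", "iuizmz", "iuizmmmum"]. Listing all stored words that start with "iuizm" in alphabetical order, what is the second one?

Words with prefix "iuizm", in lexicographic order: "iuizmi", "iuizmimu", "iuizmiz", "iuizmmii", "iuizmmmum", "iuizmum", "iuizmz"
The 2nd is iuizmimu.

iuizmimu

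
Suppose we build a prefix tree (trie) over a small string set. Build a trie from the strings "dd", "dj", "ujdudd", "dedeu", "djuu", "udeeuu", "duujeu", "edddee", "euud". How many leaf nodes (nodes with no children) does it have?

Leaves are exactly the stored words that no other stored word extends.
Those words: "dd", "dedeu", "djuu", "duujeu", "edddee", "euud", "udeeuu", "ujdudd"
Leaf count: 8

8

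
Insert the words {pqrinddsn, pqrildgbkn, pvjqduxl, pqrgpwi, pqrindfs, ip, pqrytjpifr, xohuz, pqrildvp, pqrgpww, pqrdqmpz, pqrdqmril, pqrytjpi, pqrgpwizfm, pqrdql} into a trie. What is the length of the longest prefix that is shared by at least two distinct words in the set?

8

Equivalently: take the maximum, over all pairs, of their longest common prefix length.
e.g. "pqrytjpi" and "pqrytjpifr" share the prefix "pqrytjpi" of length 8; no pair shares a longer one.
Longest shared-prefix length: 8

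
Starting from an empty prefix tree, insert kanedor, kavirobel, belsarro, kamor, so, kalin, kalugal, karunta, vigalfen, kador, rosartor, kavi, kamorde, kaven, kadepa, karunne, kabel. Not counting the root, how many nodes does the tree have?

For each word, the new-node count is its length minus the longest prefix already in the trie:
  "kanedor" → 7 new (k, a, n, e, d, o, r)
  "kavirobel" → prefix "ka" already present; 7 new (v, i, r, o, b, e, l)
  "belsarro" → 8 new (b, e, l, s, a, r, r, o)
  "kamor" → prefix "ka" already present; 3 new (m, o, r)
  "so" → 2 new (s, o)
  "kalin" → prefix "ka" already present; 3 new (l, i, n)
  "kalugal" → prefix "kal" already present; 4 new (u, g, a, l)
  "karunta" → prefix "ka" already present; 5 new (r, u, n, t, a)
  "vigalfen" → 8 new (v, i, g, a, l, f, e, n)
  "kador" → prefix "ka" already present; 3 new (d, o, r)
  "rosartor" → 8 new (r, o, s, a, r, t, o, r)
  "kavi" → prefix "kavi" already present; 0 new (none)
  "kamorde" → prefix "kamor" already present; 2 new (d, e)
  "kaven" → prefix "kav" already present; 2 new (e, n)
  "kadepa" → prefix "kad" already present; 3 new (e, p, a)
  "karunne" → prefix "karun" already present; 2 new (n, e)
  "kabel" → prefix "ka" already present; 3 new (b, e, l)
Total nodes = 7 + 7 + 8 + 3 + 2 + 3 + 4 + 5 + 8 + 3 + 8 + 0 + 2 + 2 + 3 + 2 + 3 = 70

70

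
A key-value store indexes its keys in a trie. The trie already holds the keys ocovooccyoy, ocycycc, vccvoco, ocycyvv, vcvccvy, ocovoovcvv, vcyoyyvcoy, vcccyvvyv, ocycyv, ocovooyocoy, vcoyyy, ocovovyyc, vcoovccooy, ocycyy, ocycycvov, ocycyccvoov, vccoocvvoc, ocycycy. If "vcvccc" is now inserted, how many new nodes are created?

Walking "vcvccc" from the root, the first 5 characters ("vcvcc") follow existing edges; "c" is the first miss.
New nodes needed: |"vcvccc"| − 5 = 6 − 5 = 1.

1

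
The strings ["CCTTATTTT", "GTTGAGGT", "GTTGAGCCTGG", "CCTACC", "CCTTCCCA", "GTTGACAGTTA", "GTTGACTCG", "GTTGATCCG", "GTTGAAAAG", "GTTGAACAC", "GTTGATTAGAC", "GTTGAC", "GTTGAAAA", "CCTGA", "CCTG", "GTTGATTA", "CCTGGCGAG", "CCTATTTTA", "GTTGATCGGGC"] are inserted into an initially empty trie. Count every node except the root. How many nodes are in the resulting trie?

70

Count nodes per top-level branch (shared prefixes stored once):
  'C'-branch (CCTACC, CCTATTTTA, CCTG, CCTGA, CCTGGCGAG, CCTTATTTT, CCTTCCCA): 28 nodes
  'G'-branch (GTTGAAAA, GTTGAAAAG, GTTGAACAC, GTTGAC, GTTGACAGTTA, GTTGACTCG, GTTGAGCCTGG, GTTGAGGT, GTTGATCCG, GTTGATCGGGC, GTTGATTA, GTTGATTAGAC): 42 nodes
Sum: 70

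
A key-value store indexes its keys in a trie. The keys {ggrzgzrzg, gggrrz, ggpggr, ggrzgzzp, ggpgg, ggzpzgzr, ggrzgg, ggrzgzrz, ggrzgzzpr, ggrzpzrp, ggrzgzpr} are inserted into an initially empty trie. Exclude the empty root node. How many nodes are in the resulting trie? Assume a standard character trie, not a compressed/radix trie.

Trace insertions, counting only characters that open a new branch:
  "ggrzgzrzg" → 9 new (g, g, r, z, g, z, r, z, g)
  "gggrrz" → prefix "gg" already present; 4 new (g, r, r, z)
  "ggpggr" → prefix "gg" already present; 4 new (p, g, g, r)
  "ggrzgzzp" → prefix "ggrzgz" already present; 2 new (z, p)
  "ggpgg" → prefix "ggpgg" already present; 0 new (none)
  "ggzpzgzr" → prefix "gg" already present; 6 new (z, p, z, g, z, r)
  "ggrzgg" → prefix "ggrzg" already present; 1 new (g)
  "ggrzgzrz" → prefix "ggrzgzrz" already present; 0 new (none)
  "ggrzgzzpr" → prefix "ggrzgzzp" already present; 1 new (r)
  "ggrzpzrp" → prefix "ggrz" already present; 4 new (p, z, r, p)
  "ggrzgzpr" → prefix "ggrzgz" already present; 2 new (p, r)
Total nodes = 9 + 4 + 4 + 2 + 0 + 6 + 1 + 0 + 1 + 4 + 2 = 33

33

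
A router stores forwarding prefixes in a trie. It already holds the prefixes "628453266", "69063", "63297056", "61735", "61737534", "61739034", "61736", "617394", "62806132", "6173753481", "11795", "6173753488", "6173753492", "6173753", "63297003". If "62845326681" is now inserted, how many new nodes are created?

2

The longest prefix of "62845326681" already in the trie is "628453266" (length 9).
New nodes needed: |"62845326681"| − 9 = 11 − 9 = 2.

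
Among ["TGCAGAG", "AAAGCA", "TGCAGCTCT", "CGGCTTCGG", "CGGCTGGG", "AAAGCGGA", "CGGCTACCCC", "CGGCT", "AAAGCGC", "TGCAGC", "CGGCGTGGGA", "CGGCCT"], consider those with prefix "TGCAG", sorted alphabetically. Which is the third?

TGCAGCTCT

DFS of the "TGCAG" subtree visits, in order: "TGCAGAG", "TGCAGC", "TGCAGCTCT"
The 3rd is TGCAGCTCT.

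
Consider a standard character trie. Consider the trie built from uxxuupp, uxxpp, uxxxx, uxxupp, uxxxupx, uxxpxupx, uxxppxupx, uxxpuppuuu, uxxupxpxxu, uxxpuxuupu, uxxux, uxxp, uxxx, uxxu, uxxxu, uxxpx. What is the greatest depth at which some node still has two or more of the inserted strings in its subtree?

5

The deepest shared node is where two words last agree before diverging.
e.g. "uxxpp" and "uxxppxupx" share the prefix "uxxpp" of length 5; no pair shares a longer one.
Longest shared-prefix length: 5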